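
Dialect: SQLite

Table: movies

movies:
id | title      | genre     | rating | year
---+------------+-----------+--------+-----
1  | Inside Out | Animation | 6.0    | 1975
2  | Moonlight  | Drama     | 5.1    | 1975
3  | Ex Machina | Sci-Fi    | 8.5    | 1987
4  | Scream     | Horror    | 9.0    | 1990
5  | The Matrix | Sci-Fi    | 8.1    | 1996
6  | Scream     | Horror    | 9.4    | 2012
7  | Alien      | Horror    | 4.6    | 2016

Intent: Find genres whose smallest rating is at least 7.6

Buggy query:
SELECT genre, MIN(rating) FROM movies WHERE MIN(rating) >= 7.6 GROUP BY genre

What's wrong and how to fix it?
Bug: MIN() in WHERE is a misuse of aggregate

Fix: Use HAVING for the per-group MIN condition

Corrected query:
SELECT genre, MIN(rating) FROM movies GROUP BY genre HAVING MIN(rating) >= 7.6

Result:
genre  | MIN(rating)
-------+------------
Sci-Fi | 8.1        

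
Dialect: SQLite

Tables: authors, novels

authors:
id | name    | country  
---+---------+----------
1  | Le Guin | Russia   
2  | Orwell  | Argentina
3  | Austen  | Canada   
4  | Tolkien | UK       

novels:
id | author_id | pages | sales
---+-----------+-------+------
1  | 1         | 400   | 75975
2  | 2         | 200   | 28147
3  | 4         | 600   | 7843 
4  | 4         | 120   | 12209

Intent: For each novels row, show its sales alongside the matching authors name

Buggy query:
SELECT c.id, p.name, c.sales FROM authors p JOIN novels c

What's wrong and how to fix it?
Bug: Missing join condition: each novels row is matched to all authors rows instead of just its own

Fix: Add ON c.author_id = p.id to the JOIN

Corrected query:
SELECT c.id, p.name, c.sales FROM authors p JOIN novels c ON c.author_id = p.id

Result:
id | name    | sales
---+---------+------
1  | Le Guin | 75975
2  | Orwell  | 28147
3  | Tolkien | 7843 
4  | Tolkien | 12209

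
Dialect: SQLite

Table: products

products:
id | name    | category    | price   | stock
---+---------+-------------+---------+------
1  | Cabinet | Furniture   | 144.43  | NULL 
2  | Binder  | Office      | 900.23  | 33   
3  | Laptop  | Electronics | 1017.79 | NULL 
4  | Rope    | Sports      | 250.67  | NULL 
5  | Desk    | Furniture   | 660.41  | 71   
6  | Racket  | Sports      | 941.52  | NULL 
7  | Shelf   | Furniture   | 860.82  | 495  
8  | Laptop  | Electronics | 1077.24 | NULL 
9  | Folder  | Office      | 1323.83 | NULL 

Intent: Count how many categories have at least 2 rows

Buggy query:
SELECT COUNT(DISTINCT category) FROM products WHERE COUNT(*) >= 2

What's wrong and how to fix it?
Bug: COUNT(*) cannot appear in WHERE; the per-group count doesn't exist yet

Fix: Use a subquery that GROUPs and filters with HAVING, then count its rows

Corrected query:
SELECT COUNT(*) FROM (SELECT category FROM products GROUP BY category HAVING COUNT(*) >= 2)

Result:
COUNT(*)
--------
4       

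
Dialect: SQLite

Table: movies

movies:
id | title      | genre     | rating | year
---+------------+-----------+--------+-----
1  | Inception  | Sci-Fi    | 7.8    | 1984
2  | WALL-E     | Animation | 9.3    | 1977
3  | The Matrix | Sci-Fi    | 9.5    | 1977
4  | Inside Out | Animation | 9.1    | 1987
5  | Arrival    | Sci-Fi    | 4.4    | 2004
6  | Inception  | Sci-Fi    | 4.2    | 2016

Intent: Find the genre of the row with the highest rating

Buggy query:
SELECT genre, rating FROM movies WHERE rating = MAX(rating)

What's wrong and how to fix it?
Bug: WHERE is evaluated per row; an aggregate over the whole table isn't defined there

Fix: Wrap MAX in a scalar subquery so WHERE compares against a single value

Corrected query:
SELECT genre, rating FROM movies WHERE rating = (SELECT MAX(rating) FROM movies)

Result:
genre  | rating
-------+-------
Sci-Fi | 9.5   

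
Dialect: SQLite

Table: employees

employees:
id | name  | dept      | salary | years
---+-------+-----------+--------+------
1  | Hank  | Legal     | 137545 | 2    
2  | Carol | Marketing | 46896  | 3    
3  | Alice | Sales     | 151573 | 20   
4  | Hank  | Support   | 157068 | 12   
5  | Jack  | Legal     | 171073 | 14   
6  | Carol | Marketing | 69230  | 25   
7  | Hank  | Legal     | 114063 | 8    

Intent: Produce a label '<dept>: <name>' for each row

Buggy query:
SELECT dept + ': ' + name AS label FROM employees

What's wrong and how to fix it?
Bug: '+' is numeric addition; on text columns SQLite converts them to 0 instead of concatenating

Fix: Use the || operator for string concatenation

Corrected query:
SELECT dept || ': ' || name AS label FROM employees

Result:
label           
----------------
Legal: Hank     
Marketing: Carol
Sales: Alice    
Support: Hank   
Legal: Jack     
Marketing: Carol
Legal: Hank     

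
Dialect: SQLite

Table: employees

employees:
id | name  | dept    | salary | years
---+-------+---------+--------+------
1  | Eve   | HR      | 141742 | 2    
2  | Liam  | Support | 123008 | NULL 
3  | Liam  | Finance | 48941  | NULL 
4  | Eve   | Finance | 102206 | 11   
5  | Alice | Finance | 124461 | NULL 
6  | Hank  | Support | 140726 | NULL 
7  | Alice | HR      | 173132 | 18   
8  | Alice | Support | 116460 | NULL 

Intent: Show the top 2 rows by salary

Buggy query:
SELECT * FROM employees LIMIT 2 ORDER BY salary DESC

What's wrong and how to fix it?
Bug: ORDER BY cannot follow LIMIT; LIMIT is the final clause

Fix: Sort with ORDER BY, then apply LIMIT

Corrected query:
SELECT * FROM employees ORDER BY salary DESC LIMIT 2

Result:
id | name  | dept | salary | years
---+-------+------+--------+------
7  | Alice | HR   | 173132 | 18   
1  | Eve   | HR   | 141742 | 2    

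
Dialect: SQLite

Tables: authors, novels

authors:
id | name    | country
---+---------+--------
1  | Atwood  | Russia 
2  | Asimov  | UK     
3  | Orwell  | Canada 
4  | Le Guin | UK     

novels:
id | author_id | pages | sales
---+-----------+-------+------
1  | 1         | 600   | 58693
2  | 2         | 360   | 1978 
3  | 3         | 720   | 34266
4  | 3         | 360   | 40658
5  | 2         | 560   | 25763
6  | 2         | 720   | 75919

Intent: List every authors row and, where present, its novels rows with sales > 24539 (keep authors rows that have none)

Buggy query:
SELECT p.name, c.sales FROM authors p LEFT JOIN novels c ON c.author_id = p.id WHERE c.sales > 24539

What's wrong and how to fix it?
Bug: Filtering c.sales in WHERE discards the NULL rows produced by LEFT JOIN, turning it into an inner join

Fix: Put 'c.sales > 24539' in the JOIN's ON clause instead of WHERE

Corrected query:
SELECT p.name, c.sales FROM authors p LEFT JOIN novels c ON c.author_id = p.id AND c.sales > 24539

Result:
name    | sales
--------+------
Atwood  | 58693
Asimov  | 25763
Asimov  | 75919
Orwell  | 34266
Orwell  | 40658
Le Guin | NULL 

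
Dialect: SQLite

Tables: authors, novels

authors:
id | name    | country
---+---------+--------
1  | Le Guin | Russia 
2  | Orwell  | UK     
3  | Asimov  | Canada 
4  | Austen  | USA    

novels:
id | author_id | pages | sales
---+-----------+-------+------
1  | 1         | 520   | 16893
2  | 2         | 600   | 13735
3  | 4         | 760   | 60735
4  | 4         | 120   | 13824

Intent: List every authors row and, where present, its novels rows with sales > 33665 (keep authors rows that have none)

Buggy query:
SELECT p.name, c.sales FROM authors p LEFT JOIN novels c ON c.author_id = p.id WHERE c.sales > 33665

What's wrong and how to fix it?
Bug: A WHERE condition on the right-hand table after LEFT JOIN drops unmatched parents

Fix: Move the right-table condition into the ON clause so unmatched parents are kept

Corrected query:
SELECT p.name, c.sales FROM authors p LEFT JOIN novels c ON c.author_id = p.id AND c.sales > 33665

Result:
name    | sales
--------+------
Le Guin | NULL 
Orwell  | NULL 
Asimov  | NULL 
Austen  | 60735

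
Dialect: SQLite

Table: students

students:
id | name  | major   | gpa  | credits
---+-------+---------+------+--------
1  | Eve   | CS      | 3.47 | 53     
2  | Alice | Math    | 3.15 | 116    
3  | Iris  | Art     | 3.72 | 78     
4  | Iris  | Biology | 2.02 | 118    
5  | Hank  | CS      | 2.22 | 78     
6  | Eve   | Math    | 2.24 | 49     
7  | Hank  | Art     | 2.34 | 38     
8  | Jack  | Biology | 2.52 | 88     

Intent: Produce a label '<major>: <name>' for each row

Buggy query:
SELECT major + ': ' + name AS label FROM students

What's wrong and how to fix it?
Bug: '+' is numeric addition; on text columns SQLite converts them to 0 instead of concatenating

Fix: Replace + with || to concatenate text

Corrected query:
SELECT major || ': ' || name AS label FROM students

Result:
label        
-------------
CS: Eve      
Math: Alice  
Art: Iris    
Biology: Iris
CS: Hank     
Math: Eve    
Art: Hank    
Biology: Jack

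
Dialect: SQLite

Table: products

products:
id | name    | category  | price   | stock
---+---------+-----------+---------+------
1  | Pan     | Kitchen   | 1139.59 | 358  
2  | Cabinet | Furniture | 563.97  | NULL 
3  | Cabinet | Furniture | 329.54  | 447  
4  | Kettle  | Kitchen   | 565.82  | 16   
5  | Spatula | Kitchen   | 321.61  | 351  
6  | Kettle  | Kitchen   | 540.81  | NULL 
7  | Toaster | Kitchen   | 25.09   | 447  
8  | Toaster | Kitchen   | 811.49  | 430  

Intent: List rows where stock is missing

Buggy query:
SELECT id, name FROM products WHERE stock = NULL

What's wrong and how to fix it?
Bug: Comparing to NULL with '=' never matches; NULL = NULL is unknown, not true

Fix: Use IS NULL to test for NULL

Corrected query:
SELECT id, name FROM products WHERE stock IS NULL

Result:
id | name   
---+--------
2  | Cabinet
6  | Kettle 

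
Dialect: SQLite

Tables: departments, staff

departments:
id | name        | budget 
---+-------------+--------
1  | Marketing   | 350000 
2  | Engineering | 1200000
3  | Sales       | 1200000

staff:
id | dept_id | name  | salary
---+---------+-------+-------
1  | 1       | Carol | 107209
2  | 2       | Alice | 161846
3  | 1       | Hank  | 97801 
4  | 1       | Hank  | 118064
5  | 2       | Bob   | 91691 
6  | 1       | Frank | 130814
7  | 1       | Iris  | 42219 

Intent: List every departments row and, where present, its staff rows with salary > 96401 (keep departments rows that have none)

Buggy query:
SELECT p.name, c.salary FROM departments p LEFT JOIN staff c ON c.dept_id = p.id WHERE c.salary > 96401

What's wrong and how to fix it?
Bug: Filtering c.salary in WHERE discards the NULL rows produced by LEFT JOIN, turning it into an inner join

Fix: Move the right-table condition into the ON clause so unmatched parents are kept

Corrected query:
SELECT p.name, c.salary FROM departments p LEFT JOIN staff c ON c.dept_id = p.id AND c.salary > 96401

Result:
name        | salary
------------+-------
Marketing   | 97801 
Marketing   | 107209
Marketing   | 118064
Marketing   | 130814
Engineering | 161846
Sales       | NULL  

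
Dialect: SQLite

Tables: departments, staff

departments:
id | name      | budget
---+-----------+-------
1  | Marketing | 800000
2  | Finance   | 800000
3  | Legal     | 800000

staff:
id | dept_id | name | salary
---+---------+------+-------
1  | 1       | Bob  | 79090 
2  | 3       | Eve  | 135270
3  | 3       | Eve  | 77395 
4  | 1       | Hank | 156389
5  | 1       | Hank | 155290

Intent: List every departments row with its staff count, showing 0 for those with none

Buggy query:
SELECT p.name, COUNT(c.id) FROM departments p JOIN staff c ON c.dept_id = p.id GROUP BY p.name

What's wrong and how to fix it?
Bug: An inner join excludes parents with zero children

Fix: Use LEFT JOIN so parents without children still appear (COUNT(c.id) gives 0)

Corrected query:
SELECT p.name, COUNT(c.id) FROM departments p LEFT JOIN staff c ON c.dept_id = p.id GROUP BY p.name

Result:
name      | COUNT(c.id)
----------+------------
Finance   | 0          
Legal     | 2          
Marketing | 3          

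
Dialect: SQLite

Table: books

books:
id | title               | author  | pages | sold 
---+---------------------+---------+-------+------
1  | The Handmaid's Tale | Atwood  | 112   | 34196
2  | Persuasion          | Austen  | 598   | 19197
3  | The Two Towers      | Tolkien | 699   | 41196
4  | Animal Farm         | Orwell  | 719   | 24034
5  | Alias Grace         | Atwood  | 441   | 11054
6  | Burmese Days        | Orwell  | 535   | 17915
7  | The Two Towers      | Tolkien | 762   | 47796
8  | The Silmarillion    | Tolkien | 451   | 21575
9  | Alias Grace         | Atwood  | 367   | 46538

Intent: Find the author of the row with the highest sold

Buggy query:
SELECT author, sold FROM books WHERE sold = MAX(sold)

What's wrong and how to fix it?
Bug: MAX(sold) is an aggregate and cannot be used directly in WHERE

Fix: Use a subquery: WHERE sold = (SELECT MAX(sold) FROM books)

Corrected query:
SELECT author, sold FROM books WHERE sold = (SELECT MAX(sold) FROM books)

Result:
author  | sold 
--------+------
Tolkien | 47796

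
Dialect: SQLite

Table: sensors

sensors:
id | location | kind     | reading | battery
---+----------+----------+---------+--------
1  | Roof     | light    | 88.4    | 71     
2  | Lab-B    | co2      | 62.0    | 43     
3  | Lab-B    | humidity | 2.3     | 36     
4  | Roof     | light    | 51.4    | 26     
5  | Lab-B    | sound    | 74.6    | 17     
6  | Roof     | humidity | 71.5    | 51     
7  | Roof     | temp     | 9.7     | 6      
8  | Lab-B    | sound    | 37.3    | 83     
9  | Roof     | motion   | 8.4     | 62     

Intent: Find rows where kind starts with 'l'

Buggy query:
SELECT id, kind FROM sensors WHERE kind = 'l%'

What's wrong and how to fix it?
Bug: Wildcards only work with LIKE; '=' treats '%' as a literal character

Fix: Replace '=' with LIKE so 'l%' is treated as a pattern

Corrected query:
SELECT id, kind FROM sensors WHERE kind LIKE 'l%'

Result:
id | kind 
---+------
1  | light
4  | light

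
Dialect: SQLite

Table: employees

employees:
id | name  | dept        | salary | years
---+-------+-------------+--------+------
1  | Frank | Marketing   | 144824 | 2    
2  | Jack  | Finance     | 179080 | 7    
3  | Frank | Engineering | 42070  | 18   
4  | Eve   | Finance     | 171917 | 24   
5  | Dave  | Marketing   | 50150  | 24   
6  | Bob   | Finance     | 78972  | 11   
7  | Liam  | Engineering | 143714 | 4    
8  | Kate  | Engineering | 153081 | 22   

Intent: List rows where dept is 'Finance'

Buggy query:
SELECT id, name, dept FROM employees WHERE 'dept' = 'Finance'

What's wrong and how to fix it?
Bug: 'dept' in single quotes is a string literal, not the column; the comparison is literal-vs-literal and never true

Fix: Remove the quotes around the column name (or use double quotes for an identifier)

Corrected query:
SELECT id, name, dept FROM employees WHERE dept = 'Finance'

Result:
id | name | dept   
---+------+--------
2  | Jack | Finance
4  | Eve  | Finance
6  | Bob  | Finance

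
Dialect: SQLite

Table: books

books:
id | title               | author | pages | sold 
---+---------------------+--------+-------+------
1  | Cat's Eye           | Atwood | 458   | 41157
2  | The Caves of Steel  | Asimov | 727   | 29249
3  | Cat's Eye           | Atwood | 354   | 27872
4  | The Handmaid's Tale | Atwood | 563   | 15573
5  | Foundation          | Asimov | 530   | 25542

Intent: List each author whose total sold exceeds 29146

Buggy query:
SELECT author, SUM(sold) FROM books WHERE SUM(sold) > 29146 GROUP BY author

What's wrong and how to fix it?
Bug: WHERE runs before GROUP BY, so aggregates aren't available there

Fix: Use HAVING (which filters groups after aggregation) instead of WHERE

Corrected query:
SELECT author, SUM(sold) FROM books GROUP BY author HAVING SUM(sold) > 29146

Result:
author | SUM(sold)
-------+----------
Asimov | 54791    
Atwood | 84602    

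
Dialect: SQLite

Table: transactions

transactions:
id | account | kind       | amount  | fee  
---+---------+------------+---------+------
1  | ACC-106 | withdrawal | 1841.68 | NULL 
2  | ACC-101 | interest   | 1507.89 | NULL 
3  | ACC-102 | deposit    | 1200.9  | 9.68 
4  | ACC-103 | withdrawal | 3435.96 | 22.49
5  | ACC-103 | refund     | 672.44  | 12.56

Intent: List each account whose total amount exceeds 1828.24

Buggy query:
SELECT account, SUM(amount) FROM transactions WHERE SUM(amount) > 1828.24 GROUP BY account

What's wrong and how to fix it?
Bug: SUM(amount) is an aggregate, but WHERE filters rows before aggregation

Fix: Move the aggregate condition to a HAVING clause

Corrected query:
SELECT account, SUM(amount) FROM transactions GROUP BY account HAVING SUM(amount) > 1828.24

Result:
account | SUM(amount)
--------+------------
ACC-103 | 4108.4     
ACC-106 | 1841.68    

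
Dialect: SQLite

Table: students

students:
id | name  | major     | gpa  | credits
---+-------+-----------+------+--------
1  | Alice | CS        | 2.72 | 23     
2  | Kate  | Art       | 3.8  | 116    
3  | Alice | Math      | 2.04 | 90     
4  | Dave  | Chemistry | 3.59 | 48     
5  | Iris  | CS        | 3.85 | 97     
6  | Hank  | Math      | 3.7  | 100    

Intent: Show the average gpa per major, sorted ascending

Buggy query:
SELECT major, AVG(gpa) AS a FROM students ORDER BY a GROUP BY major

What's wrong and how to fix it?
Bug: GROUP BY must precede ORDER BY

Fix: Reorder: SELECT … FROM … GROUP BY … ORDER BY …

Corrected query:
SELECT major, AVG(gpa) AS a FROM students GROUP BY major ORDER BY a

Result:
major     | a    
----------+------
Math      | 2.87 
CS        | 3.285
Chemistry | 3.59 
Art       | 3.8  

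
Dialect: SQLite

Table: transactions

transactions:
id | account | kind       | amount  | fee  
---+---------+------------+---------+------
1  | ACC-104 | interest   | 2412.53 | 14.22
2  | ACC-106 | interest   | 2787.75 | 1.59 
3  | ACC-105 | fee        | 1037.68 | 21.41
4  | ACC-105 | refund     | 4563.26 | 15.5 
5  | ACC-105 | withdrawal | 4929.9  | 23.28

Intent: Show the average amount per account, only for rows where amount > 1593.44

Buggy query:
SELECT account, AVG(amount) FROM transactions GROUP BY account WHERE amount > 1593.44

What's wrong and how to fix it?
Bug: Row-level WHERE must come before GROUP BY in the clause order

Fix: Move the WHERE clause before GROUP BY

Corrected query:
SELECT account, AVG(amount) FROM transactions WHERE amount > 1593.44 GROUP BY account

Result:
account | AVG(amount)
--------+------------
ACC-104 | 2412.53    
ACC-105 | 4746.58    
ACC-106 | 2787.75    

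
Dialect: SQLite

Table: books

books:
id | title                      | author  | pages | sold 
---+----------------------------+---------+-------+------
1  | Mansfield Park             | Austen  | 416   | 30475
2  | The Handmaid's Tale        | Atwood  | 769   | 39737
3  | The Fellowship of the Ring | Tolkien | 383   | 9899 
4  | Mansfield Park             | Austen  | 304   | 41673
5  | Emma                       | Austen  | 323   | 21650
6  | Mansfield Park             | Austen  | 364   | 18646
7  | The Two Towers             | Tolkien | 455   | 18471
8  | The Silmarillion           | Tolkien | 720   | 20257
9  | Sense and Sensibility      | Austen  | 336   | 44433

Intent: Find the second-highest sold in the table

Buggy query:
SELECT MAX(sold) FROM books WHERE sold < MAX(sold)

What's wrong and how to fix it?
Bug: The inner MAX is an aggregate inside WHERE, which is not allowed

Fix: Put the inner MAX in a scalar subquery

Corrected query:
SELECT MAX(sold) FROM books WHERE sold < (SELECT MAX(sold) FROM books)

Result:
MAX(sold)
---------
41673    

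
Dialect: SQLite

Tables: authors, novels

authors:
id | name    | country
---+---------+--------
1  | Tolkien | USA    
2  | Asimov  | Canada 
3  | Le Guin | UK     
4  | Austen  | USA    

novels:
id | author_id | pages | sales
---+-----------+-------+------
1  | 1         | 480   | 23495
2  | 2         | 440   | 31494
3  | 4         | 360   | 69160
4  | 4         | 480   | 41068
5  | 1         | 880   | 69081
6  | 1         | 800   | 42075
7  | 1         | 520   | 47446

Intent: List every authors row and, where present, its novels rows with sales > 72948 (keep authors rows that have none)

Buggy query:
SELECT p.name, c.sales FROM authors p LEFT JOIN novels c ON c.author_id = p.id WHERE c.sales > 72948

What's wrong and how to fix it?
Bug: Filtering c.sales in WHERE discards the NULL rows produced by LEFT JOIN, turning it into an inner join

Fix: Move the right-table condition into the ON clause so unmatched parents are kept

Corrected query:
SELECT p.name, c.sales FROM authors p LEFT JOIN novels c ON c.author_id = p.id AND c.sales > 72948

Result:
name    | sales
--------+------
Tolkien | NULL 
Asimov  | NULL 
Le Guin | NULL 
Austen  | NULL 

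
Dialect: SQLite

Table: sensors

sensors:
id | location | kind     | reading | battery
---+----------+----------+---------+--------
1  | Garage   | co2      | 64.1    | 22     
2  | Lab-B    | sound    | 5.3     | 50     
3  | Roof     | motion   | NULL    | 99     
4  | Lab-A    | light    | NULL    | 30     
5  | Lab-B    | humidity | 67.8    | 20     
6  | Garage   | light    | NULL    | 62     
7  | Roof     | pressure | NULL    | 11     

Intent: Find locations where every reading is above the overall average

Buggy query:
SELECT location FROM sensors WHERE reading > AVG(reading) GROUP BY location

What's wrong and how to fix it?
Bug: WHERE evaluates per row before aggregation, so AVG() is unavailable

Fix: Compute the overall average in a scalar subquery and compare each group's MIN against it in HAVING

Corrected query:
SELECT location FROM sensors GROUP BY location HAVING MIN(reading) > (SELECT AVG(reading) FROM sensors)

Result:
location
--------
Garage  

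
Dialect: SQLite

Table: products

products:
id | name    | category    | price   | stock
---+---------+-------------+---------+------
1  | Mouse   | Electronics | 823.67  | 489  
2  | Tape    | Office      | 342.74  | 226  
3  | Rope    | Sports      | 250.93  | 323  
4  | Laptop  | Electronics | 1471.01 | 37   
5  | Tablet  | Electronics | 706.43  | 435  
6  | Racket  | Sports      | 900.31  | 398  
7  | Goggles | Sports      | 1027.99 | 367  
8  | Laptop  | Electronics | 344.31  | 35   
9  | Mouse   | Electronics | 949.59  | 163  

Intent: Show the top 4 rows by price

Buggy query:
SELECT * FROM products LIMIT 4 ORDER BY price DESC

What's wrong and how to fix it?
Bug: ORDER BY cannot follow LIMIT; LIMIT is the final clause

Fix: Sort with ORDER BY, then apply LIMIT

Corrected query:
SELECT * FROM products ORDER BY price DESC LIMIT 4

Result:
id | name    | category    | price   | stock
---+---------+-------------+---------+------
4  | Laptop  | Electronics | 1471.01 | 37   
7  | Goggles | Sports      | 1027.99 | 367  
9  | Mouse   | Electronics | 949.59  | 163  
6  | Racket  | Sports      | 900.31  | 398  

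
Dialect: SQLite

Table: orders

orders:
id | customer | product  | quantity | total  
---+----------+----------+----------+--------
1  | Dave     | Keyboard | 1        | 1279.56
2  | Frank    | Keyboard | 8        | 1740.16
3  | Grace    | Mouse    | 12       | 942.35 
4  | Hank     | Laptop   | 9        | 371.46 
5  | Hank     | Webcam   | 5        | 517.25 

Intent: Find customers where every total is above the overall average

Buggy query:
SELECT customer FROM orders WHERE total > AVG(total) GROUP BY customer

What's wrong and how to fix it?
Bug: AVG() is an aggregate; it can't sit directly in WHERE

Fix: Compute the overall average in a scalar subquery and compare each group's MIN against it in HAVING

Corrected query:
SELECT customer FROM orders GROUP BY customer HAVING MIN(total) > (SELECT AVG(total) FROM orders)

Result:
customer
--------
Dave    
Frank   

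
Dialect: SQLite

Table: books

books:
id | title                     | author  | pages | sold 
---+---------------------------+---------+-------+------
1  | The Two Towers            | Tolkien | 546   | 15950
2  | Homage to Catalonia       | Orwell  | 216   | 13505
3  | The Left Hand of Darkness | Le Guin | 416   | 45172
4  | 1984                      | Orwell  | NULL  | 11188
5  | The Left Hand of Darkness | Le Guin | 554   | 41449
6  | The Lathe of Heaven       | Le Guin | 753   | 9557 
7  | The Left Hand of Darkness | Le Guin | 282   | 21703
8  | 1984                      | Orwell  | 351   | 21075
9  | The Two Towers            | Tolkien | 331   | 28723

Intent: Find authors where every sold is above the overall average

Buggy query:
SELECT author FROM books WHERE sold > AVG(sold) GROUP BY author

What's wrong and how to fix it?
Bug: AVG() is an aggregate; it can't sit directly in WHERE

Fix: Compute the overall average in a scalar subquery and compare each group's MIN against it in HAVING

Corrected query:
SELECT author FROM books GROUP BY author HAVING MIN(sold) > (SELECT AVG(sold) FROM books)

Result:
(no rows)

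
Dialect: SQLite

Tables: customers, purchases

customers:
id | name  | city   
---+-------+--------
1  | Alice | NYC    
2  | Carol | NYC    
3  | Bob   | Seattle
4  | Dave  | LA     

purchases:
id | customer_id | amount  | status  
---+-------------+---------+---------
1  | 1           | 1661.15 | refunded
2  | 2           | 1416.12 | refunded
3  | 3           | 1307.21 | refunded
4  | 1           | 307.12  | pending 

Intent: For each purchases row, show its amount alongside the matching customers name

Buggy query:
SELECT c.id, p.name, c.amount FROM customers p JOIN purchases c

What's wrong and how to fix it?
Bug: Missing join condition: each purchases row is matched to all customers rows instead of just its own

Fix: Specify the join condition linking the foreign key to the parent id

Corrected query:
SELECT c.id, p.name, c.amount FROM customers p JOIN purchases c ON c.customer_id = p.id

Result:
id | name  | amount 
---+-------+--------
1  | Alice | 1661.15
2  | Carol | 1416.12
3  | Bob   | 1307.21
4  | Alice | 307.12 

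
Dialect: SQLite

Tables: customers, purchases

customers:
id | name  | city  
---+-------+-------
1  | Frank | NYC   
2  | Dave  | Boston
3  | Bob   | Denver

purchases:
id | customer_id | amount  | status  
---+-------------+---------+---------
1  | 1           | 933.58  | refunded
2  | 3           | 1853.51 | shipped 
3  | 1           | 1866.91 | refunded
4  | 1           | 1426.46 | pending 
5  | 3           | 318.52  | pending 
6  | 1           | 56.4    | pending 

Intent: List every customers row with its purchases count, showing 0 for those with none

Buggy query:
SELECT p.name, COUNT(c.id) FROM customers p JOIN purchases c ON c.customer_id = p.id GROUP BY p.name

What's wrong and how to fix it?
Bug: An inner join excludes parents with zero children

Fix: Switch to LEFT JOIN to retain unmatched parent rows

Corrected query:
SELECT p.name, COUNT(c.id) FROM customers p LEFT JOIN purchases c ON c.customer_id = p.id GROUP BY p.name

Result:
name  | COUNT(c.id)
------+------------
Bob   | 2          
Dave  | 0          
Frank | 4          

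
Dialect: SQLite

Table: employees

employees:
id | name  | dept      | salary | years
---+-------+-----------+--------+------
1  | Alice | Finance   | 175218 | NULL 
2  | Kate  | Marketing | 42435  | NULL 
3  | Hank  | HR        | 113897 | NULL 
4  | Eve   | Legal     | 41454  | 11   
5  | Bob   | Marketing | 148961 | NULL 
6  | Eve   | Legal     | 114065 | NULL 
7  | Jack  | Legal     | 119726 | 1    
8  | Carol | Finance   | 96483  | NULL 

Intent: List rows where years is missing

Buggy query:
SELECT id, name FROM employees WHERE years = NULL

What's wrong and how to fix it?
Bug: '= NULL' is always unknown in SQL three-valued logic, so no rows match

Fix: Replace '= NULL' with 'IS NULL'

Corrected query:
SELECT id, name FROM employees WHERE years IS NULL

Result:
id | name 
---+------
1  | Alice
2  | Kate 
3  | Hank 
5  | Bob  
6  | Eve  
8  | Carol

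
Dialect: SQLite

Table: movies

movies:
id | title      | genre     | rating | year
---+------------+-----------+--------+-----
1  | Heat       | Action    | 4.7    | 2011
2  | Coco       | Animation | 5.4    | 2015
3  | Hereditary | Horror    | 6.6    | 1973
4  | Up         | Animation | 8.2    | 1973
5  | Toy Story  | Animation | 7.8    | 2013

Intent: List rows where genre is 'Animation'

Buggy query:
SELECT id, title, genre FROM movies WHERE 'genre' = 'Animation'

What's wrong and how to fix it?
Bug: Single quotes denote string literals in SQL; the column name is being compared as a constant string

Fix: Remove the quotes around the column name (or use double quotes for an identifier)

Corrected query:
SELECT id, title, genre FROM movies WHERE genre = 'Animation'

Result:
id | title     | genre    
---+-----------+----------
2  | Coco      | Animation
4  | Up        | Animation
5  | Toy Story | Animation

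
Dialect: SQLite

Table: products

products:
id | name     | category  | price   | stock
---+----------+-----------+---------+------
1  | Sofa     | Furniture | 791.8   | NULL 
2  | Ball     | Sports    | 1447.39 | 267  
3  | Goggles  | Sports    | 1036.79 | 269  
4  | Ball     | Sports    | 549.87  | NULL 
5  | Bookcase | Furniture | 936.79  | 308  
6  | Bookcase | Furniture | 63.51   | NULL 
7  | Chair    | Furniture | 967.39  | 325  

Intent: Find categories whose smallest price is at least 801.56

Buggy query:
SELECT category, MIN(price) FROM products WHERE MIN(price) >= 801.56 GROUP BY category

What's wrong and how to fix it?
Bug: Aggregates like MIN are computed per group after WHERE runs

Fix: Replace WHERE with HAVING after the GROUP BY

Corrected query:
SELECT category, MIN(price) FROM products GROUP BY category HAVING MIN(price) >= 801.56

Result:
(no rows)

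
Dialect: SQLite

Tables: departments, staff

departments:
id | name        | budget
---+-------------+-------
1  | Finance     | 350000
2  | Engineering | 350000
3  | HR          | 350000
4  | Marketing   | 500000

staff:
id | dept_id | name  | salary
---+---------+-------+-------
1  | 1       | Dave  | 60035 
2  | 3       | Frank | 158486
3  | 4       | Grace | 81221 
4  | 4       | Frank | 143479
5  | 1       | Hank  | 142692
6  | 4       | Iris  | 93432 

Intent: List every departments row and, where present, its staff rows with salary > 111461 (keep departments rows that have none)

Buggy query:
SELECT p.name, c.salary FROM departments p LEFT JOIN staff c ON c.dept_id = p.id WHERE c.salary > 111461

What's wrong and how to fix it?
Bug: A WHERE condition on the right-hand table after LEFT JOIN drops unmatched parents

Fix: Move the right-table condition into the ON clause so unmatched parents are kept

Corrected query:
SELECT p.name, c.salary FROM departments p LEFT JOIN staff c ON c.dept_id = p.id AND c.salary > 111461

Result:
name        | salary
------------+-------
Finance     | 142692
Engineering | NULL  
HR          | 158486
Marketing   | 143479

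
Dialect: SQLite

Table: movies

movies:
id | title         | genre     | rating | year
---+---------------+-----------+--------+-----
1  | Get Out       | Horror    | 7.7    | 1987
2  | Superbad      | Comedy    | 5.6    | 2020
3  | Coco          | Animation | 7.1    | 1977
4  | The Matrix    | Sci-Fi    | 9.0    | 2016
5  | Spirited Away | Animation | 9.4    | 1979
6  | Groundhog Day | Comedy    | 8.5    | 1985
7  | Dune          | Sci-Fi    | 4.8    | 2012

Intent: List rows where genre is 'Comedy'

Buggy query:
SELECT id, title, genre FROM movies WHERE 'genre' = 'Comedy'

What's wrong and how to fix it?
Bug: Single quotes denote string literals in SQL; the column name is being compared as a constant string

Fix: Remove the quotes around the column name (or use double quotes for an identifier)

Corrected query:
SELECT id, title, genre FROM movies WHERE genre = 'Comedy'

Result:
id | title         | genre 
---+---------------+-------
2  | Superbad      | Comedy
6  | Groundhog Day | Comedy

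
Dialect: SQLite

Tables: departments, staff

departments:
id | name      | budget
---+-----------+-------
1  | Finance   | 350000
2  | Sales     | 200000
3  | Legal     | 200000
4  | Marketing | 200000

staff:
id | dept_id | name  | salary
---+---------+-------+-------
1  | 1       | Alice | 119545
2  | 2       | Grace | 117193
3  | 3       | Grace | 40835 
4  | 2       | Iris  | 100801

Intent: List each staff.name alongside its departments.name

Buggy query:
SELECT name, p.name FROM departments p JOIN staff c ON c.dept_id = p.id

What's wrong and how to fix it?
Bug: 'name' exists in both joined tables, so the database can't tell which one is meant

Fix: Prefix ambiguous columns with the table alias

Corrected query:
SELECT c.name, p.name FROM departments p JOIN staff c ON c.dept_id = p.id

Result:
name  | name   
------+--------
Alice | Finance
Grace | Sales  
Grace | Legal  
Iris  | Sales  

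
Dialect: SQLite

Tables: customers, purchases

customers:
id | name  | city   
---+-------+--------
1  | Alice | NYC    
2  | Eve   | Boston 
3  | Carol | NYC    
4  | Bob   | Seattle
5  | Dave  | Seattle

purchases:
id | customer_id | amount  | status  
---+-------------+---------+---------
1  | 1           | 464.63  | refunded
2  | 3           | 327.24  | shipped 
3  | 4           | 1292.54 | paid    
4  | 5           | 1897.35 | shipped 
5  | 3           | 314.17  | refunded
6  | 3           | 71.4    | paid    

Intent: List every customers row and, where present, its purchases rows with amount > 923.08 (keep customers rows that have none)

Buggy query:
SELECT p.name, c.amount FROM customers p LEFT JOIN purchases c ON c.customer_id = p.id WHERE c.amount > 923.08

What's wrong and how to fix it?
Bug: Filtering c.amount in WHERE discards the NULL rows produced by LEFT JOIN, turning it into an inner join

Fix: Put 'c.amount > 923.08' in the JOIN's ON clause instead of WHERE

Corrected query:
SELECT p.name, c.amount FROM customers p LEFT JOIN purchases c ON c.customer_id = p.id AND c.amount > 923.08

Result:
name  | amount 
------+--------
Alice | NULL   
Eve   | NULL   
Carol | NULL   
Bob   | 1292.54
Dave  | 1897.35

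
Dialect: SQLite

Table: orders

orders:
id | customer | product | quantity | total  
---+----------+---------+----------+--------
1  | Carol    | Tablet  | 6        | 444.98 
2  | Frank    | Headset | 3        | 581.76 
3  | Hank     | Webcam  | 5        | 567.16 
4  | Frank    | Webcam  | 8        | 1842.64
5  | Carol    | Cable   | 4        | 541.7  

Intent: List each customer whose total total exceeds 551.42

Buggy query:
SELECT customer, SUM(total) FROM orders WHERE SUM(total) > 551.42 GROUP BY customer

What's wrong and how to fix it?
Bug: SUM(total) is an aggregate, but WHERE filters rows before aggregation

Fix: Move the aggregate condition to a HAVING clause

Corrected query:
SELECT customer, SUM(total) FROM orders GROUP BY customer HAVING SUM(total) > 551.42

Result:
customer | SUM(total)
---------+-----------
Carol    | 986.68    
Frank    | 2424.4    
Hank     | 567.16    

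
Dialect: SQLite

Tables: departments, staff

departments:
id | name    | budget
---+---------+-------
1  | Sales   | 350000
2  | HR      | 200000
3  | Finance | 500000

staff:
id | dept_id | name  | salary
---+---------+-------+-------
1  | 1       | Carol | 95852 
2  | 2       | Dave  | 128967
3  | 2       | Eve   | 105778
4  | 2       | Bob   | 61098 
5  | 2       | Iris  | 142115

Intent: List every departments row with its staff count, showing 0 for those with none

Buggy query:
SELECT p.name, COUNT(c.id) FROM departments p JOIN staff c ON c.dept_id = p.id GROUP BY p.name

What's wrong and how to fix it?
Bug: An inner join excludes parents with zero children

Fix: Use LEFT JOIN so parents without children still appear (COUNT(c.id) gives 0)

Corrected query:
SELECT p.name, COUNT(c.id) FROM departments p LEFT JOIN staff c ON c.dept_id = p.id GROUP BY p.name

Result:
name    | COUNT(c.id)
--------+------------
Finance | 0          
HR      | 4          
Sales   | 1          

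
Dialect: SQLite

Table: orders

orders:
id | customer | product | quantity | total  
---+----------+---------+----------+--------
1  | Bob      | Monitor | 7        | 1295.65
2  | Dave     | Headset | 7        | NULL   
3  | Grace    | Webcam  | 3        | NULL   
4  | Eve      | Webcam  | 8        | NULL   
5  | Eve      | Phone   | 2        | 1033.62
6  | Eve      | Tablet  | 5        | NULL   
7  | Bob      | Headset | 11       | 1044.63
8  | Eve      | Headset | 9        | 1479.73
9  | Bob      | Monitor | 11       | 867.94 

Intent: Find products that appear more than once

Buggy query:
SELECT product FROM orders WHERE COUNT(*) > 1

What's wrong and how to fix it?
Bug: COUNT(*) is an aggregate and cannot be used in WHERE

Fix: GROUP BY product, then filter groups with HAVING COUNT(*) > 1

Corrected query:
SELECT product FROM orders GROUP BY product HAVING COUNT(*) > 1

Result:
product
-------
Headset
Monitor
Webcam 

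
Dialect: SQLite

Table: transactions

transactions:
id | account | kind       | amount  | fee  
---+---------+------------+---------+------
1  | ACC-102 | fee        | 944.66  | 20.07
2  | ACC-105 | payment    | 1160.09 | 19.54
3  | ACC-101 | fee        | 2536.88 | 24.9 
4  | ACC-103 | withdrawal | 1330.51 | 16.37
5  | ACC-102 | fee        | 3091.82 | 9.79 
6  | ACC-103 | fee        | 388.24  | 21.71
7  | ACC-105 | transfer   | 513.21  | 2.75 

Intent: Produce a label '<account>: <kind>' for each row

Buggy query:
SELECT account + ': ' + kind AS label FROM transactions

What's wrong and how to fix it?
Bug: '+' is numeric addition; on text columns SQLite converts them to 0 instead of concatenating

Fix: Replace + with || to concatenate text

Corrected query:
SELECT account || ': ' || kind AS label FROM transactions

Result:
label              
-------------------
ACC-102: fee       
ACC-105: payment   
ACC-101: fee       
ACC-103: withdrawal
ACC-102: fee       
ACC-103: fee       
ACC-105: transfer  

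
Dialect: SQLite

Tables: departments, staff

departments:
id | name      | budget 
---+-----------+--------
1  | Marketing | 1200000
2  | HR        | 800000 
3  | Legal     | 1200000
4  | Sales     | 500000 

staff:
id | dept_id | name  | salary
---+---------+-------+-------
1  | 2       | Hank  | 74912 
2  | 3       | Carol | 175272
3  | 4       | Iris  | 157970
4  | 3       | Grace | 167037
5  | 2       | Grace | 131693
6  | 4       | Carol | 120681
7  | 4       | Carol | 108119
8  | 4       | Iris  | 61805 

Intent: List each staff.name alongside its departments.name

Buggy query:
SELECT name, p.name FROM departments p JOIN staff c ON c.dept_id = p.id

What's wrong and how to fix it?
Bug: 'name' exists in both joined tables, so the database can't tell which one is meant

Fix: Prefix ambiguous columns with the table alias

Corrected query:
SELECT c.name, p.name FROM departments p JOIN staff c ON c.dept_id = p.id

Result:
name  | name 
------+------
Hank  | HR   
Carol | Legal
Iris  | Sales
Grace | Legal
Grace | HR   
Carol | Sales
Carol | Sales
Iris  | Sales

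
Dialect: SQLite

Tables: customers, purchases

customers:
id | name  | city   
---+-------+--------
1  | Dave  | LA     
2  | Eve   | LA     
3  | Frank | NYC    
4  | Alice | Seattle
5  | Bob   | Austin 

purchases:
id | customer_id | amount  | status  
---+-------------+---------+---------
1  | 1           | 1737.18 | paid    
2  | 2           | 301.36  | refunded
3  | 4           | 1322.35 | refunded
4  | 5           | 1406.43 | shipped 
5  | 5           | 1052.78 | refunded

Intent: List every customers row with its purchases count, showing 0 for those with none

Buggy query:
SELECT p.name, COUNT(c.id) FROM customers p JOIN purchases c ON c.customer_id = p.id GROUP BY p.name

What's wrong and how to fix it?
Bug: An inner join excludes parents with zero children

Fix: Switch to LEFT JOIN to retain unmatched parent rows

Corrected query:
SELECT p.name, COUNT(c.id) FROM customers p LEFT JOIN purchases c ON c.customer_id = p.id GROUP BY p.name

Result:
name  | COUNT(c.id)
------+------------
Alice | 1          
Bob   | 2          
Dave  | 1          
Eve   | 1          
Frank | 0          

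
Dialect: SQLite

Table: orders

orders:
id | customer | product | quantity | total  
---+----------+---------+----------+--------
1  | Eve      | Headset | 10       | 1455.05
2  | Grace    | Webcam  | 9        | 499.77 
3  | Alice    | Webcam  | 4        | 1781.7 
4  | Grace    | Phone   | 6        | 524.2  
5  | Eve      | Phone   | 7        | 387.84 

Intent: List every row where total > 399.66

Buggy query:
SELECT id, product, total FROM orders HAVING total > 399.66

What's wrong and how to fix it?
Bug: This is a non-aggregate query (no GROUP BY, no aggregates), so in SQLite the HAVING clause is invalid here; a row-level condition belongs in WHERE

Fix: Use WHERE for row-level filtering

Corrected query:
SELECT id, product, total FROM orders WHERE total > 399.66

Result:
id | product | total  
---+---------+--------
1  | Headset | 1455.05
2  | Webcam  | 499.77 
3  | Webcam  | 1781.7 
4  | Phone   | 524.2  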